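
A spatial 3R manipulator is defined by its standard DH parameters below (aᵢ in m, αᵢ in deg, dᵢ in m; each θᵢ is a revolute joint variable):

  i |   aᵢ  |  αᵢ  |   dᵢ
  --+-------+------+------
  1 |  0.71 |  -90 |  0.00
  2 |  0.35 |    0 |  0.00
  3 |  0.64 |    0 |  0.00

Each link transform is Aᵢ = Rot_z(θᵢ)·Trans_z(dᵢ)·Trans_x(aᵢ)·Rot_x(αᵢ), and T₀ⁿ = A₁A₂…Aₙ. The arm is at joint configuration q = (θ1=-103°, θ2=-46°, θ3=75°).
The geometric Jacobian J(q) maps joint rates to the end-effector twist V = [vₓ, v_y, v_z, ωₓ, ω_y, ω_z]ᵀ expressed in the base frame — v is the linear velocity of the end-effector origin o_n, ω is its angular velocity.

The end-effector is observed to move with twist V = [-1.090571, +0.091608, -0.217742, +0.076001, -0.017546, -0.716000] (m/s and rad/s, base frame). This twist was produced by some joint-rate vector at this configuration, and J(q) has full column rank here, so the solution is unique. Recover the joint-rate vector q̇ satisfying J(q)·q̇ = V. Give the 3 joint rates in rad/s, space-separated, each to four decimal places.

-0.7160 0.7160 -0.6380

o_n = [-0.3403, -1.4741, -0.0585]
J₁: ẑ×o_n = [1.4741, -0.3403, 0.0000], ω = ẑ
J2: z=[0.9744, -0.2250, 0.0000] o=[-0.1597, -0.6918, 0.0000] → [0.0132, 0.0570, -0.8029, 0.9744, -0.2250, 0.0000]
J3: z=[0.9744, -0.2250, 0.0000] o=[-0.2144, -0.9287, 0.2518] → [0.0698, 0.3023, -0.5598, 0.9744, -0.2250, 0.0000]
q̇ = J⁺·V = [-0.7160, 0.7160, -0.6380]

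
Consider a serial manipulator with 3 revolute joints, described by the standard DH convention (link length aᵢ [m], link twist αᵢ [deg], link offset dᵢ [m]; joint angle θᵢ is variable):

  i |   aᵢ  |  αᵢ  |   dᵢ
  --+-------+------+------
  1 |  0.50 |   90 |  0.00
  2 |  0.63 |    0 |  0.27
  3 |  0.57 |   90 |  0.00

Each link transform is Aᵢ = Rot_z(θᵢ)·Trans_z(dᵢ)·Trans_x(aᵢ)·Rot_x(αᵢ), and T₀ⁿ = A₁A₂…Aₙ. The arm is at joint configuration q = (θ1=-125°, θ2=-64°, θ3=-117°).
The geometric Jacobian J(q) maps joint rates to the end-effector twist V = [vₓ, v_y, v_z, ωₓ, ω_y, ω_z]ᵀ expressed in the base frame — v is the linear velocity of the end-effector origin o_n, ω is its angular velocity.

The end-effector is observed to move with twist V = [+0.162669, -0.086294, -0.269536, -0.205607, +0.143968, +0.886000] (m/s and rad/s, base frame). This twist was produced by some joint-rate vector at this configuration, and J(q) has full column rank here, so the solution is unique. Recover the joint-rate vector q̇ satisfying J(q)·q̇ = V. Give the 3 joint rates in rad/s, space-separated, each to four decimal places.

0.8860 -0.4580 0.7090

o_n = [-0.3395, -0.0141, -0.5563]
J₁: ẑ×o_n = [0.0141, -0.3395, 0.0000], ω = ẑ
J2: z=[-0.8192, 0.5736, 0.0000] o=[-0.2868, -0.4096, 0.0000] → [-0.3191, -0.4557, -0.2937, -0.8192, 0.5736, 0.0000]
J3: z=[-0.8192, 0.5736, 0.0000] o=[-0.6664, -0.4809, -0.5662] → [0.0057, 0.0081, -0.5699, -0.8192, 0.5736, 0.0000]
q̇ = J⁺·V = [0.8860, -0.4580, 0.7090]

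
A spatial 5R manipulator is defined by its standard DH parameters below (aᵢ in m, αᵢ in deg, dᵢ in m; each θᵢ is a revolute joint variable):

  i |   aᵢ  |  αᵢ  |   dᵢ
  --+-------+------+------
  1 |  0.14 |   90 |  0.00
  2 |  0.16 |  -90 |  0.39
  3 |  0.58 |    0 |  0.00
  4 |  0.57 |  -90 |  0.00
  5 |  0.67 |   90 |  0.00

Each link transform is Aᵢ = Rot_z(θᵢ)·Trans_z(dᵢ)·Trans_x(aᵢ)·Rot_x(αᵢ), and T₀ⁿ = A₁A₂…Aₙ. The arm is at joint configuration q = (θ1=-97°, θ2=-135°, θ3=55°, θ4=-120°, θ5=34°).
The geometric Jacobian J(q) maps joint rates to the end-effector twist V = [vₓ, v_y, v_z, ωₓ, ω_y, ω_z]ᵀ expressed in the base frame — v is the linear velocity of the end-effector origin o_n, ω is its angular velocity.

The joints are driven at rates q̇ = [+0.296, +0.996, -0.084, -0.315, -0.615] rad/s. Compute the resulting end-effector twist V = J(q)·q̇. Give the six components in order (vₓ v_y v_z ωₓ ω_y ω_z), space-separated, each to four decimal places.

-0.7986 -1.0375 -0.9967 -1.2602 0.0419 0.9723

o_n = [-0.8293, 0.9175, -0.4198]
J₁: ẑ×o_n = [-0.9175, -0.8293, 0.0000], ω = ẑ
J2: z=[-0.9925, 0.1219, 0.0000] o=[-0.0171, -0.1390, 0.0000] → [-0.0512, -0.4166, -0.9496, -0.9925, 0.1219, 0.0000]
J3: z=[-0.0862, -0.7018, -0.7071] o=[-0.3904, 0.0209, -0.1131] → [0.8492, 0.2839, -0.3853, -0.0862, -0.7018, -0.7071]
J4: z=[-0.0862, -0.7018, -0.7071] o=[0.1099, 0.1964, -0.3484] → [0.5600, 0.6579, -0.7213, -0.0862, -0.7018, -0.7071]
J5: z=[0.4976, 0.5846, -0.6409] o=[-0.3821, 0.4285, -0.5187] → [0.3712, 0.2373, 0.5047, 0.4976, 0.5846, -0.6409]
V = J·q̇ = [-0.7986, -1.0375, -0.9967, -1.2602, 0.0419, 0.9723]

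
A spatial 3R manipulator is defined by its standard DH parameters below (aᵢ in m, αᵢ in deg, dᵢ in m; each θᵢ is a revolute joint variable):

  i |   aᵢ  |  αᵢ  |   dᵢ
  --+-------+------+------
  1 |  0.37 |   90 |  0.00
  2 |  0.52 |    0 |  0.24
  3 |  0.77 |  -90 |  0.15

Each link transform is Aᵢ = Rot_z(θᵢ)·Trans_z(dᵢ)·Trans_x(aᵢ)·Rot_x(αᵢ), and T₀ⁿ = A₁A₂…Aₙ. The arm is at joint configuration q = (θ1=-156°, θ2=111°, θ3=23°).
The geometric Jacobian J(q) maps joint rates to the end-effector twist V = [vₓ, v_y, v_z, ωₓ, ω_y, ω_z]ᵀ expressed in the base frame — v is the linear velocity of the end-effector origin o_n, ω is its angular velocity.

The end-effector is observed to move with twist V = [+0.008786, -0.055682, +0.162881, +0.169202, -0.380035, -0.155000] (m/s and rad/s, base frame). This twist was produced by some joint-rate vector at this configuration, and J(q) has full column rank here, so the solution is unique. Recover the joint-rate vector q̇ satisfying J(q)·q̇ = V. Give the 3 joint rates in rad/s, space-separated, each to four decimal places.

o_n = [0.1622, 0.4991, 1.0394]
J₁: ẑ×o_n = [-0.4991, 0.1622, 0.0000], ω = ẑ
J2: z=[-0.4067, 0.9135, 0.0000] o=[-0.3380, -0.1505, 0.0000] → [0.9495, 0.4227, -0.7212, -0.4067, 0.9135, 0.0000]
J3: z=[-0.4067, 0.9135, 0.0000] o=[-0.2654, 0.1446, 0.4855] → [0.5060, 0.2253, -0.5349, -0.4067, 0.9135, 0.0000]
q̇ = J⁺·V = [-0.1550, 0.3200, -0.7360]

-0.1550 0.3200 -0.7360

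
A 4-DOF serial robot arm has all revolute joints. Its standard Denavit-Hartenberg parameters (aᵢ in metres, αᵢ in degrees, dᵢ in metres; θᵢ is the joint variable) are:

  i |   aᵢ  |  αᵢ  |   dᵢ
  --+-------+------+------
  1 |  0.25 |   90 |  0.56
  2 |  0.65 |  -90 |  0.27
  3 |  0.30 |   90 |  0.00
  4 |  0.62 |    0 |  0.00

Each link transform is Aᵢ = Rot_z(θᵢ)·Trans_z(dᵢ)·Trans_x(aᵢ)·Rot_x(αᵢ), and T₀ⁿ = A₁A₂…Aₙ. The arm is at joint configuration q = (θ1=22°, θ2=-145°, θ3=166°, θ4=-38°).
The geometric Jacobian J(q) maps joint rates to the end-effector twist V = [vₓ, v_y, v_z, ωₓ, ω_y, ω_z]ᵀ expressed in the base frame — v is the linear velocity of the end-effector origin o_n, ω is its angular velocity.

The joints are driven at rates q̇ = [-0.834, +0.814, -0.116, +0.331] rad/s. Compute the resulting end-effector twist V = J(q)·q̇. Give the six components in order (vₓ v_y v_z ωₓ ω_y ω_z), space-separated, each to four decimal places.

o_n = [0.1459, -0.0265, 0.9387]
J₁: ẑ×o_n = [0.0265, 0.1459, -0.0000], ω = ẑ
J2: z=[0.3746, -0.9272, 0.0000] o=[0.2318, 0.0937, 0.5600] → [-0.3511, -0.1419, -0.1246, 0.3746, -0.9272, 0.0000]
J3: z=[0.5318, 0.2149, -0.8192] o=[-0.1607, -0.3561, 0.1872] → [0.4315, -0.6509, 0.1094, 0.5318, 0.2149, -0.8192]
J4: z=[-0.5472, 0.8254, -0.1388] o=[0.0332, -0.1995, 0.3541] → [0.5065, 0.3042, -0.1878, -0.5472, 0.8254, -0.1388]
V = J·q̇ = [-0.1903, -0.0610, -0.1763, 0.0621, -0.5064, -0.7849]

-0.1903 -0.0610 -0.1763 0.0621 -0.5064 -0.7849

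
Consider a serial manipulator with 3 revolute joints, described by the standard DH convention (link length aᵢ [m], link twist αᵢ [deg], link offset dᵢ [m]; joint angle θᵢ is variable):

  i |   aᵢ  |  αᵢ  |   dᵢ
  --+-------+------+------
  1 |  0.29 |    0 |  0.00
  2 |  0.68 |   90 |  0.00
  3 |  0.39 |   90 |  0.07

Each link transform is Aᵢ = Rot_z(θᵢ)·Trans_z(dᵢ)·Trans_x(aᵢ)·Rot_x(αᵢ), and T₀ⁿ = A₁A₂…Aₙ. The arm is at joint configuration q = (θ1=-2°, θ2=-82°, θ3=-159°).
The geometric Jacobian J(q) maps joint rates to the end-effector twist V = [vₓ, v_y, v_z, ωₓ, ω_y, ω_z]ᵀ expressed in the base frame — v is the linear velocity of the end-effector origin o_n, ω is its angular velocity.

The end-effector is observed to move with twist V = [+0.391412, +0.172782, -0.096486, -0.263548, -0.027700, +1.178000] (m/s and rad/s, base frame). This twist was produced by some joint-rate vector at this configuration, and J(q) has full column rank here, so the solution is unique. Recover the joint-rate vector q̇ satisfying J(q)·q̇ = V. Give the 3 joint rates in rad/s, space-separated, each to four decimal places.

o_n = [0.2532, -0.3316, -0.1398]
J₁: ẑ×o_n = [0.3316, 0.2532, -0.0000], ω = ẑ
J2: z=[0.0000, 0.0000, 1.0000] o=[0.2898, -0.0101, 0.0000] → [0.3215, -0.0366, 0.0000, 0.0000, 0.0000, 1.0000]
J3: z=[-0.9945, -0.1045, 0.0000] o=[0.3609, -0.6864, 0.0000] → [0.0146, -0.1390, -0.3641, -0.9945, -0.1045, 0.0000]
q̇ = J⁺·V = [0.8720, 0.3060, 0.2650]

0.8720 0.3060 0.2650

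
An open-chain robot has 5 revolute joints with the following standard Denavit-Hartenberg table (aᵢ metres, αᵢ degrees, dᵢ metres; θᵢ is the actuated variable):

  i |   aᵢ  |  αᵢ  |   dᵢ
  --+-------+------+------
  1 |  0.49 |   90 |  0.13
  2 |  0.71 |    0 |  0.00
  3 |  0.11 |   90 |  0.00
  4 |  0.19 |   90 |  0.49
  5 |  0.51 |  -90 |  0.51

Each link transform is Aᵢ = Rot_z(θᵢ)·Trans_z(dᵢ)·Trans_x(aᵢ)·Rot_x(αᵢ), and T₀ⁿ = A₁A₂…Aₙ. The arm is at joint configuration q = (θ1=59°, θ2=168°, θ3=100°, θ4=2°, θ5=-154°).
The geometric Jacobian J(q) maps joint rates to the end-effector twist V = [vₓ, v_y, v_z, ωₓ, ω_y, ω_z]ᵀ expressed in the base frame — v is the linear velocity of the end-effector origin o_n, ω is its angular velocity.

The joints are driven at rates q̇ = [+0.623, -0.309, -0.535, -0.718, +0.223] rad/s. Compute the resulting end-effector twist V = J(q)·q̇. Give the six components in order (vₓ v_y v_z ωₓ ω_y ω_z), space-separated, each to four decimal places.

0.3848 -0.2756 0.7543 -0.5450 1.1643 0.5902

o_n = [-0.6848, -0.1320, 0.4273]
J₁: ẑ×o_n = [0.1320, -0.6848, 0.0000], ω = ẑ
J2: z=[0.8572, -0.5150, 0.0000] o=[0.2524, 0.4200, 0.1300] → [-0.1531, -0.2548, -0.9559, 0.8572, -0.5150, 0.0000]
J3: z=[0.8572, -0.5150, 0.0000] o=[-0.1053, -0.1753, 0.2776] → [-0.0771, -0.1283, -0.2614, 0.8572, -0.5150, 0.0000]
J4: z=[-0.5147, -0.8566, 0.0349] o=[-0.1073, -0.1786, 0.1677] → [-0.2240, 0.1134, -0.5187, -0.5147, -0.8566, 0.0349]
J5: z=[-0.8573, 0.5137, -0.0349] o=[-0.3572, -0.6074, -0.0050] → [0.2386, 0.3820, -0.2393, -0.8573, 0.5137, -0.0349]
V = J·q̇ = [0.3848, -0.2756, 0.7543, -0.5450, 1.1643, 0.5902]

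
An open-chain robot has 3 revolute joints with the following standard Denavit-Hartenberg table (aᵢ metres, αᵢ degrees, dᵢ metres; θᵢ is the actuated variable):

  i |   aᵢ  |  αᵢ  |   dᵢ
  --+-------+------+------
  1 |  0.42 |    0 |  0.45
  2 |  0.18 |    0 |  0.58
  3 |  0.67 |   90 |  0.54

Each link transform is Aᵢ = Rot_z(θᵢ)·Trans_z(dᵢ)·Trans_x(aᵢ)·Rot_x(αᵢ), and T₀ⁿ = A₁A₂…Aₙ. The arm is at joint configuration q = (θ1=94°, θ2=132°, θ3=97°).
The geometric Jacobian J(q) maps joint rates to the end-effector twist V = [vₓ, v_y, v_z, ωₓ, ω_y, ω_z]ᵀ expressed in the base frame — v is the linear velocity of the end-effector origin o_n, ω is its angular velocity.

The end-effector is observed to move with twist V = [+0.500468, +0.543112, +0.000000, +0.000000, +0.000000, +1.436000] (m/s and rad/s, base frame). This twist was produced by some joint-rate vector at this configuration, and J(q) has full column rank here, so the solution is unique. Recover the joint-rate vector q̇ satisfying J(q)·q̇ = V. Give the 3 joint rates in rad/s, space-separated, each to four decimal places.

0.6940 0.9450 -0.2030

o_n = [0.3807, -0.1137, 1.5700]
J₁: ẑ×o_n = [0.1137, 0.3807, -0.0000], ω = ẑ
J2: z=[0.0000, 0.0000, 1.0000] o=[-0.0293, 0.4190, 0.4500] → [0.5327, 0.4100, -0.0000, 0.0000, 0.0000, 1.0000]
J3: z=[0.0000, 0.0000, 1.0000] o=[-0.1543, 0.2895, 1.0300] → [0.4032, 0.5351, -0.0000, 0.0000, 0.0000, 1.0000]
q̇ = J⁺·V = [0.6940, 0.9450, -0.2030]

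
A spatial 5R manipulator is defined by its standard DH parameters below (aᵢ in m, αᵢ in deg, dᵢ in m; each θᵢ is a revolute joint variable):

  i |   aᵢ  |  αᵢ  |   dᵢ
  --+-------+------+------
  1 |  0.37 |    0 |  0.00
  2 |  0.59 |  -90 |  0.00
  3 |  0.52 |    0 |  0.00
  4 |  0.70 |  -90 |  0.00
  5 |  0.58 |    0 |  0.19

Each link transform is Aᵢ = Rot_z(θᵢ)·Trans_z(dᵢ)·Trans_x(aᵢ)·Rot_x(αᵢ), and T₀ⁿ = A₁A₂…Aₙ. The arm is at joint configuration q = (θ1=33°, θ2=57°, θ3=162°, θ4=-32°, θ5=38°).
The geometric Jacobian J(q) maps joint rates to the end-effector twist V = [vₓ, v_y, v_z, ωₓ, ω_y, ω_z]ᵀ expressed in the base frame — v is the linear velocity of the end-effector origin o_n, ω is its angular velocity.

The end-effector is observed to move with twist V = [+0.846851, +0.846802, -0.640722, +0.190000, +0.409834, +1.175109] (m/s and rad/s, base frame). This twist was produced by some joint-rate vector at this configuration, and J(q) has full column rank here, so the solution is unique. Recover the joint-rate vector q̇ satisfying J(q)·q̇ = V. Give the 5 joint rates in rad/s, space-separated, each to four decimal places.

0.5680 0.9510 -0.6580 0.4680 -0.5350

o_n = [0.6674, -0.5923, -0.9249]
J₁: ẑ×o_n = [0.5923, 0.6674, -0.0000], ω = ẑ
J2: z=[0.0000, 0.0000, 1.0000] o=[0.3103, 0.2015, 0.0000] → [0.7938, 0.3571, -0.0000, 0.0000, 0.0000, 1.0000]
J3: z=[-1.0000, 0.0000, 0.0000] o=[0.3103, 0.7915, 0.0000] → [0.0000, -0.9249, 1.3838, -1.0000, 0.0000, 0.0000]
J4: z=[-1.0000, 0.0000, 0.0000] o=[0.3103, 0.2970, -0.1607] → [0.0000, -0.7642, 0.8893, -1.0000, 0.0000, 0.0000]
J5: z=[-0.0000, -0.7660, 0.6428] o=[0.3103, -0.1530, -0.6969] → [0.4570, 0.2295, 0.2735, -0.0000, -0.7660, 0.6428]
q̇ = J⁺·V = [0.5680, 0.9510, -0.6580, 0.4680, -0.5350]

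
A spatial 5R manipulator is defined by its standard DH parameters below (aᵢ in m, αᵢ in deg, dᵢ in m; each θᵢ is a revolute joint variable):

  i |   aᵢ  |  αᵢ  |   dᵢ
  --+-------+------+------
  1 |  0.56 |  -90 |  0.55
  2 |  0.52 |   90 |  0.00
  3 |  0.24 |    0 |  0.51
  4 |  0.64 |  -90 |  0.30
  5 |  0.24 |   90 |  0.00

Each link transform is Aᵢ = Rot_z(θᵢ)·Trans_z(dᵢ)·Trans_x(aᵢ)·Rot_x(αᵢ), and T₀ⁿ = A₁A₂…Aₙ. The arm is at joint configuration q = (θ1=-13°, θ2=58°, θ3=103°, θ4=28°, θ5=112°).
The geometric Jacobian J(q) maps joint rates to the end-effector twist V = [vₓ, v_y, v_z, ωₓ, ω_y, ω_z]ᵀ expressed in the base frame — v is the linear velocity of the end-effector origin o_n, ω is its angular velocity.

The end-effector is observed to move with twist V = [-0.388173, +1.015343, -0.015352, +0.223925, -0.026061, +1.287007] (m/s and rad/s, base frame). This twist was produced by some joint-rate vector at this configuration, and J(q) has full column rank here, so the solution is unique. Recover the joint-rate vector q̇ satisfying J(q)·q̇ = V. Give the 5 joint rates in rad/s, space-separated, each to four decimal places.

o_n = [1.2314, 0.3818, 0.7722]
J₁: ẑ×o_n = [-0.3818, 1.2314, 0.0000], ω = ẑ
J2: z=[0.2250, 0.9744, 0.0000] o=[0.5456, -0.1260, 0.5500] → [0.2165, -0.0500, -0.5539, 0.2250, 0.9744, 0.0000]
J3: z=[0.8263, -0.1908, 0.5299] o=[0.8141, -0.1880, 0.1090] → [-0.4284, -0.3269, 0.5504, 0.8263, -0.1908, 0.5299]
J4: z=[0.8263, -0.1908, 0.5299] o=[1.2603, -0.0510, 0.4251] → [-0.2955, -0.3022, 0.3521, 0.8263, -0.1908, 0.5299]
J5: z=[-0.5373, -0.5493, 0.6400] o=[1.4000, 0.4125, 0.9401] → [0.1119, -0.1982, -0.0762, -0.5373, -0.5493, 0.6400]
q̇ = J⁺·V = [0.9530, 0.1680, -0.1760, 0.5430, 0.2180]

0.9530 0.1680 -0.1760 0.5430 0.2180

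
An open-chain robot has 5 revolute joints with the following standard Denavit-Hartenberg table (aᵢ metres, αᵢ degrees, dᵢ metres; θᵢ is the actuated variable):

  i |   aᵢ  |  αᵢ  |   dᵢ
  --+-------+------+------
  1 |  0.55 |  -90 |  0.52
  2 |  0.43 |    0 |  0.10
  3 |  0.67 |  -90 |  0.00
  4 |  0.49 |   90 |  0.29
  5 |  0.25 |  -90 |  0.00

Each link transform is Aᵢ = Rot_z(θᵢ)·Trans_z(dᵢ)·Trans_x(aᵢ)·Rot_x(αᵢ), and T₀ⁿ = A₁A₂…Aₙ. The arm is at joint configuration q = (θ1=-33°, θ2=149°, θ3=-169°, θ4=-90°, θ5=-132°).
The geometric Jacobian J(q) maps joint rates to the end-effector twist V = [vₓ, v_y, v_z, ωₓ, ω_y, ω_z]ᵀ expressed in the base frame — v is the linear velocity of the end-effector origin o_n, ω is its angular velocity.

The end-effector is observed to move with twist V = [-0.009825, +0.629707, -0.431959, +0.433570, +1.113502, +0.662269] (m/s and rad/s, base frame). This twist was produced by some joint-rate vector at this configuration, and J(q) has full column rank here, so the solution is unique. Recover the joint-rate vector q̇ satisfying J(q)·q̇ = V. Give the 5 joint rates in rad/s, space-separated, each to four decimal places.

o_n = [0.9403, -0.1066, 0.4298]
J₁: ẑ×o_n = [0.1066, 0.9403, -0.0000], ω = ẑ
J2: z=[0.5446, 0.8387, 0.0000] o=[0.4613, -0.2996, 0.5200] → [-0.0757, 0.0491, -0.2967, 0.5446, 0.8387, 0.0000]
J3: z=[0.5446, 0.8387, 0.0000] o=[0.2066, -0.0149, 0.2985] → [0.1101, -0.0715, -0.6652, 0.5446, 0.8387, 0.0000]
J4: z=[0.2868, -0.1863, -0.9397] o=[0.7346, -0.3578, 0.5277] → [0.2543, -0.1652, 0.1104, 0.2868, -0.1863, -0.9397]
J5: z=[-0.7881, 0.5118, -0.3420] o=[1.0847, -0.0009, 0.2552] → [0.0532, 0.1870, 0.1572, -0.7881, 0.5118, -0.3420]
q̇ = J⁺·V = [0.5740, 0.9050, 0.2650, -0.1660, 0.1980]

0.5740 0.9050 0.2650 -0.1660 0.1980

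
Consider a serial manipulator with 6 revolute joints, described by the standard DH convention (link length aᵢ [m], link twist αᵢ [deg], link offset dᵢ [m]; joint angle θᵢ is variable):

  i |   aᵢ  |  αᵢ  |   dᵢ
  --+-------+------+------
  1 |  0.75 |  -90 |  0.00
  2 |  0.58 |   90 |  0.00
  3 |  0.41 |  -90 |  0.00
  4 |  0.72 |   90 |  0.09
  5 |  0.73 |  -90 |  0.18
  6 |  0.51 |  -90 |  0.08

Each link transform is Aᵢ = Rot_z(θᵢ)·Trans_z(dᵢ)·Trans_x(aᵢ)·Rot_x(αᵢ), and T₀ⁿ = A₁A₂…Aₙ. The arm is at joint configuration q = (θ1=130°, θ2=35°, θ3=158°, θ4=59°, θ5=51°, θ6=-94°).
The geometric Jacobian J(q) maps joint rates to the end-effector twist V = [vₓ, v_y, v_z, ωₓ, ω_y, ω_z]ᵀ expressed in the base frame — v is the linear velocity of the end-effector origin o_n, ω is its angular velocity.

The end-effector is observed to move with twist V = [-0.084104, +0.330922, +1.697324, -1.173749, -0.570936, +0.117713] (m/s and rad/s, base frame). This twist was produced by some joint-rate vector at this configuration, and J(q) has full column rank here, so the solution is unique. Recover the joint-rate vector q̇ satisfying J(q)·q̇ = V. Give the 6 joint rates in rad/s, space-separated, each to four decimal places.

0.0490 0.4610 0.1380 -0.8580 0.1350 0.0460

o_n = [0.3596, -0.3593, 0.1672]
J₁: ẑ×o_n = [0.3593, 0.3596, -0.0000], ω = ẑ
J2: z=[-0.7660, -0.6428, 0.0000] o=[-0.4821, 0.5745, 0.0000] → [-0.1075, 0.1281, 1.2564, -0.7660, -0.6428, 0.0000]
J3: z=[-0.3687, 0.4394, 0.8192] o=[-0.7875, 0.9385, -0.3327] → [1.2827, 1.1240, -0.0255, -0.3687, 0.4394, 0.8192]
J4: z=[0.9075, 0.3609, 0.2149] o=[-0.7050, 0.6012, -0.1146] → [0.3081, -0.0270, -1.2560, 0.9075, 0.3609, 0.2149]
J5: z=[-0.0174, -0.4788, 0.8777] o=[-0.3211, 0.0575, -0.4036] → [0.0926, 0.6075, 0.3332, -0.0174, -0.4788, 0.8777]
J6: z=[0.2450, 0.8491, 0.4680] o=[0.3834, -0.1916, -0.3205] → [0.4926, -0.1306, -0.0209, 0.2450, 0.8491, 0.4680]
q̇ = J⁺·V = [0.0490, 0.4610, 0.1380, -0.8580, 0.1350, 0.0460]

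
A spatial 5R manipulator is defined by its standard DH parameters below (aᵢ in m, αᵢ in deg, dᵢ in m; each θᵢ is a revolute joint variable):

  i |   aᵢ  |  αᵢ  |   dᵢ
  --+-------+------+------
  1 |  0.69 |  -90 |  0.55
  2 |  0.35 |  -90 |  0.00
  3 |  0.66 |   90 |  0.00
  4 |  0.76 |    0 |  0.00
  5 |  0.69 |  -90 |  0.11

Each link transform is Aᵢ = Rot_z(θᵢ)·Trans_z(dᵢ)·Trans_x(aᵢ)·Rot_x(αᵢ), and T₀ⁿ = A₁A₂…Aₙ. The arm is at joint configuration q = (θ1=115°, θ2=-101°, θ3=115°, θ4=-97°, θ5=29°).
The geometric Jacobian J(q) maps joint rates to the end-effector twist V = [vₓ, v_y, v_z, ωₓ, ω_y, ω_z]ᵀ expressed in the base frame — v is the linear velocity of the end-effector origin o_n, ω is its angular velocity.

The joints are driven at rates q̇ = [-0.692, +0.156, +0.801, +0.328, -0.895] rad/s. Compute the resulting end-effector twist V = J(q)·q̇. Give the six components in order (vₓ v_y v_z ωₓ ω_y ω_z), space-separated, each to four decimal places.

o_n = [1.0153, -0.2964, 0.3828]
J₁: ẑ×o_n = [0.2964, 1.0153, -0.0000], ω = ẑ
J2: z=[-0.9063, -0.4226, 0.0000] o=[-0.2916, 0.6254, 0.5500] → [0.0707, -0.1515, 1.3877, -0.9063, -0.4226, 0.0000]
J3: z=[-0.4149, 0.8897, 0.1908] o=[-0.2634, 0.5648, 0.8936] → [-0.2901, 0.0321, -0.7804, -0.4149, 0.8897, 0.1908]
J4: z=[0.4561, 0.0219, 0.8897] o=[0.2562, 0.8659, 0.6198] → [1.0288, 0.7834, -0.5467, 0.4561, 0.0219, 0.8897]
J5: z=[0.4561, 0.0219, 0.8897] o=[0.4963, 0.1525, 0.5143] → [0.3965, 0.5218, -0.2161, 0.4561, 0.0219, 0.8897]
V = J·q̇ = [-0.4438, -0.9105, -0.3945, -0.7323, 0.6343, -1.0436]

-0.4438 -0.9105 -0.3945 -0.7323 0.6343 -1.0436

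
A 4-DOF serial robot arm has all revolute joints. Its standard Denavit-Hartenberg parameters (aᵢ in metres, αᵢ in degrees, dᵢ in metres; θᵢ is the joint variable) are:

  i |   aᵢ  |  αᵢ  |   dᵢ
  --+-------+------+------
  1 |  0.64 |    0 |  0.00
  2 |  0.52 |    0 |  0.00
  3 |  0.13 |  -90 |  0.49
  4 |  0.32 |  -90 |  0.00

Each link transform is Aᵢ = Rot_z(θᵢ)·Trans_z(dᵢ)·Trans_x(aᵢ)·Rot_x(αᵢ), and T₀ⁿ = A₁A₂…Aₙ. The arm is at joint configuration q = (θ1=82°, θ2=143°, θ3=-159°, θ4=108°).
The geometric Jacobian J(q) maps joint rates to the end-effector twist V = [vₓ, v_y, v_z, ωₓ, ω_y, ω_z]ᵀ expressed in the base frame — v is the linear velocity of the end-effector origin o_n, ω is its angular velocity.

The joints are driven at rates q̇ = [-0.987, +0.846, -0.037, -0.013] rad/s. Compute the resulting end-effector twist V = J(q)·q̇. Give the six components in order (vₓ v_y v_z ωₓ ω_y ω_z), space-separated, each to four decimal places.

0.5804 -0.0347 -0.0013 0.0119 -0.0053 -0.1780

o_n = [-0.2660, 0.2945, 0.1857]
J₁: ẑ×o_n = [-0.2945, -0.2660, 0.0000], ω = ẑ
J2: z=[0.0000, 0.0000, 1.0000] o=[0.0891, 0.6338, 0.0000] → [0.3393, -0.3550, 0.0000, 0.0000, 0.0000, 1.0000]
J3: z=[0.0000, 0.0000, 1.0000] o=[-0.2786, 0.2661, 0.0000] → [-0.0284, 0.0127, 0.0000, 0.0000, 0.0000, 1.0000]
J4: z=[-0.9135, 0.4067, 0.0000] o=[-0.2257, 0.3848, 0.4900] → [-0.1238, -0.2780, 0.0989, -0.9135, 0.4067, 0.0000]
V = J·q̇ = [0.5804, -0.0347, -0.0013, 0.0119, -0.0053, -0.1780]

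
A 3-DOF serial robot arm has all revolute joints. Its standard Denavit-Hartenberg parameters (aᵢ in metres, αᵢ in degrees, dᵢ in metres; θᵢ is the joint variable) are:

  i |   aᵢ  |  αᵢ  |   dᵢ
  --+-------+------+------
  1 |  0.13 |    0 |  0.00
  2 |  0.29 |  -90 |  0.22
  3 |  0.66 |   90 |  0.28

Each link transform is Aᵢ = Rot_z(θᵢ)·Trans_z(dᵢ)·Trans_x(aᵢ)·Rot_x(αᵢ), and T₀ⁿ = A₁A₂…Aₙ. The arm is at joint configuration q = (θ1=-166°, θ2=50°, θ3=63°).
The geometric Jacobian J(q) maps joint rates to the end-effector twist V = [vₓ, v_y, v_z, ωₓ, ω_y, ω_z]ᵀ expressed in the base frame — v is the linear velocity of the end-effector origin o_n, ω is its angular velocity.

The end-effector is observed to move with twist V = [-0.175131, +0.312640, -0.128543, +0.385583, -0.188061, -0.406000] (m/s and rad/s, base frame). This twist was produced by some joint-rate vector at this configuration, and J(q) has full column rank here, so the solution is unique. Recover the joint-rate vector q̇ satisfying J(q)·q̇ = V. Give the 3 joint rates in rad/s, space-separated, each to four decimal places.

o_n = [-0.1330, -0.6842, -0.3681]
J₁: ẑ×o_n = [0.6842, -0.1330, 0.0000], ω = ẑ
J2: z=[0.0000, 0.0000, 1.0000] o=[-0.1261, -0.0314, 0.0000] → [0.6527, -0.0068, 0.0000, 0.0000, 0.0000, 1.0000]
J3: z=[0.8988, -0.4384, 0.0000] o=[-0.2533, -0.2921, 0.2200] → [0.2578, 0.5285, -0.2996, 0.8988, -0.4384, 0.0000]
q̇ = J⁺·V = [-0.6590, 0.2530, 0.4290]

-0.6590 0.2530 0.4290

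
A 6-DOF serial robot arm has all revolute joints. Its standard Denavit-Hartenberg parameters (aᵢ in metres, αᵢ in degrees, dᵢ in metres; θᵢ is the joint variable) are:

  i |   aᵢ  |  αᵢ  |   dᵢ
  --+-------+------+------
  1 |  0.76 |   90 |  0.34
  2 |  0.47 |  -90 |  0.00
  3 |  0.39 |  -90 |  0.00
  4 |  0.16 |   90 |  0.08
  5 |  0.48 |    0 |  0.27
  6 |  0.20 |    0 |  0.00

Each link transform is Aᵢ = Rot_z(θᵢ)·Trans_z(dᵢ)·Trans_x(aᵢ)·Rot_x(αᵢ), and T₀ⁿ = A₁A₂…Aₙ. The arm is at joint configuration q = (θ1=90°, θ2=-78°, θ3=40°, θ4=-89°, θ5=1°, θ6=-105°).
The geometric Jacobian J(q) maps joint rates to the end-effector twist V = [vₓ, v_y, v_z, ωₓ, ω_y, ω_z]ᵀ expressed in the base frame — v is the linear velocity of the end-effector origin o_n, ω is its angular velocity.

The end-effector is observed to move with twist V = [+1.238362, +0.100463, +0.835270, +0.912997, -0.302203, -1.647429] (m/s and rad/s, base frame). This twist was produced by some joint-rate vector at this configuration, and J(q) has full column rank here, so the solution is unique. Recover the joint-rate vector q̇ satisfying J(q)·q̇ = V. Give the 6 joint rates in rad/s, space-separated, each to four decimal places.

-0.5930 0.9020 -0.5020 -0.6310 -0.1710 -0.5640

o_n = [-0.0028, 1.4757, -0.1599]
J₁: ẑ×o_n = [-1.4757, -0.0028, 0.0000], ω = ẑ
J2: z=[1.0000, -0.0000, 0.0000] o=[0.0000, 0.7600, 0.3400] → [-0.0000, 0.4999, 0.7157, 1.0000, -0.0000, 0.0000]
J3: z=[0.0000, 0.9781, 0.2079] o=[0.0000, 0.8577, -0.1197] → [-0.1678, -0.0006, 0.0028, 0.0000, 0.9781, 0.2079]
J4: z=[-0.7660, -0.1336, 0.6287] o=[-0.2507, 0.9198, -0.4120] → [-0.3832, 0.3489, -0.3927, -0.7660, -0.1336, 0.6287]
J5: z=[0.6427, -0.1422, 0.7528] o=[-0.3138, 1.0661, -0.3305] → [-0.3327, 0.1244, 0.3075, 0.6427, -0.1422, 0.7528]
J6: z=[0.6427, -0.1422, 0.7528] o=[-0.1520, 1.4973, -0.0285] → [0.0349, 0.1968, 0.0074, 0.6427, -0.1422, 0.7528]
q̇ = J⁺·V = [-0.5930, 0.9020, -0.5020, -0.6310, -0.1710, -0.5640]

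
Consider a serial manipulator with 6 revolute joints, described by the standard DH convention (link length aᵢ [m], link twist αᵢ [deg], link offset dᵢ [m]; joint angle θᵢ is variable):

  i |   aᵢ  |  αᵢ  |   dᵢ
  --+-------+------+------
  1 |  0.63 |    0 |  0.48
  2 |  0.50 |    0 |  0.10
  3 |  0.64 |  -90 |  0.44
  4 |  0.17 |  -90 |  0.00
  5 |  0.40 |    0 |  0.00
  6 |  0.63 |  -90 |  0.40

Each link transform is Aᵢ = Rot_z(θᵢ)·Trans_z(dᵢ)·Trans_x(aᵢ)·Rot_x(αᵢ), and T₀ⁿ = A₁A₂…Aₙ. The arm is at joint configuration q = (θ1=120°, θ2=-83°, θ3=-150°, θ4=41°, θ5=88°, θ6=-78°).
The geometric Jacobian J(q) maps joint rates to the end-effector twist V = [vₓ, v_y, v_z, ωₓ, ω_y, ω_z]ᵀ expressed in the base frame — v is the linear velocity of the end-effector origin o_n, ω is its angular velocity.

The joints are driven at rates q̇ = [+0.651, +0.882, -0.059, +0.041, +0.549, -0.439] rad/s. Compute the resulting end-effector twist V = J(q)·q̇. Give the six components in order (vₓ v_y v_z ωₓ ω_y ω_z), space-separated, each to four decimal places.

o_n = [-0.7691, 0.1391, 0.1904]
J₁: ẑ×o_n = [-0.1391, -0.7691, 0.0000], ω = ẑ
J2: z=[0.0000, 0.0000, 1.0000] o=[-0.3150, 0.5456, 0.4800] → [0.4065, -0.4541, 0.0000, 0.0000, 0.0000, 1.0000]
J3: z=[0.0000, 0.0000, 1.0000] o=[0.0843, 0.8465, 0.5800] → [0.7074, -0.8534, 0.0000, 0.0000, 0.0000, 1.0000]
J4: z=[0.9205, -0.3907, 0.0000] o=[-0.1658, 0.2574, 1.0200] → [0.3242, 0.7637, -0.3447, 0.9205, -0.3907, 0.0000]
J5: z=[0.2563, 0.6039, -0.7547] o=[-0.2159, 0.1393, 0.9085] → [-0.4338, 0.6016, 0.3340, 0.2563, 0.6039, -0.7547]
J6: z=[0.2563, 0.6039, -0.7547] o=[-0.5880, 0.2858, 0.8993] → [-0.5388, 0.3184, 0.0718, 0.2563, 0.6039, -0.7547]
V = J·q̇ = [0.2380, -0.6290, 0.1377, 0.0659, 0.0504, 1.3910]

0.2380 -0.6290 0.1377 0.0659 0.0504 1.3910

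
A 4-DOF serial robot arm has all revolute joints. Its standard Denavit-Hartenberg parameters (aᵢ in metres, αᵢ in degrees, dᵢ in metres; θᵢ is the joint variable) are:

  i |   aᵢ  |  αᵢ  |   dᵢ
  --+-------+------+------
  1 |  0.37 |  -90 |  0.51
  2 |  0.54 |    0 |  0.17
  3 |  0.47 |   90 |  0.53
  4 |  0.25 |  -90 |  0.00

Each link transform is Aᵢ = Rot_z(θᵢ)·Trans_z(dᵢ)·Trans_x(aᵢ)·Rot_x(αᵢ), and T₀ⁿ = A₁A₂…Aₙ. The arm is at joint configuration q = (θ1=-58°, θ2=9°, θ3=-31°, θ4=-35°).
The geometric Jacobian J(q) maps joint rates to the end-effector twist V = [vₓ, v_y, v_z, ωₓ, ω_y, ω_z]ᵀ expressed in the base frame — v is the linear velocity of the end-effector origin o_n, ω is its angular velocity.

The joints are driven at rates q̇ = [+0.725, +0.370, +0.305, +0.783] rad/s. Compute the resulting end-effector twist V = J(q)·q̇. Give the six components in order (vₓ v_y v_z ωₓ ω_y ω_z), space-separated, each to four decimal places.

o_n = [1.2823, -1.0017, 0.6783]
J₁: ẑ×o_n = [1.0017, 1.2823, -0.0000], ω = ẑ
J2: z=[0.8480, 0.5299, 0.0000] o=[0.1961, -0.3138, 0.5100] → [0.0892, -0.1427, -1.1590, 0.8480, 0.5299, 0.0000]
J3: z=[0.8480, 0.5299, 0.0000] o=[0.6229, -0.6760, 0.4255] → [0.1340, -0.2144, -0.6257, 0.8480, 0.5299, 0.0000]
J4: z=[-0.1985, 0.3177, 0.9272] o=[1.3033, -0.7647, 0.6016] → [0.2441, -0.0042, 0.0537, -0.1985, 0.3177, 0.9272]
V = J·q̇ = [0.9912, 0.8081, -0.5776, 0.4170, 0.6064, 1.4510]

0.9912 0.8081 -0.5776 0.4170 0.6064 1.4510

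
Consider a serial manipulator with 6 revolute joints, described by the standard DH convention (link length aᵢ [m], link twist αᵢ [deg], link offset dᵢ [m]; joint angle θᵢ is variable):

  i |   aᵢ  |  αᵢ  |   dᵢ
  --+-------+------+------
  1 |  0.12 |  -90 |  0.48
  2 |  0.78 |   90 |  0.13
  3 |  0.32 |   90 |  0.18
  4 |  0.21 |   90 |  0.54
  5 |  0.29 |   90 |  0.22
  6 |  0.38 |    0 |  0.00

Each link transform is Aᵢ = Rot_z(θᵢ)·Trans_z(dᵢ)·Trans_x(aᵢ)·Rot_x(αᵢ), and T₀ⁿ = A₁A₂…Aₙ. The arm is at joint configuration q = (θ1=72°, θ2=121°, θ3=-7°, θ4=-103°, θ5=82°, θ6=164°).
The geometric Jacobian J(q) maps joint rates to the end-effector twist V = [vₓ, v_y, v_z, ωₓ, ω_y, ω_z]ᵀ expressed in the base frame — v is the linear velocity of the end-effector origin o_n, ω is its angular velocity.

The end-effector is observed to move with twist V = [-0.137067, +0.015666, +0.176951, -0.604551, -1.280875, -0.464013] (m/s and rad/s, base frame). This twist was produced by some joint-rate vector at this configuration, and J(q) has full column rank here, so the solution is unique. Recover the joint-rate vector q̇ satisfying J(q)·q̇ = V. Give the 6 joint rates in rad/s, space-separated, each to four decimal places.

-0.3460 0.1450 -0.6750 -0.0960 -0.8990 0.2760

o_n = [0.2550, -0.2733, -0.1350]
J₁: ẑ×o_n = [0.2733, 0.2550, -0.0000], ω = ẑ
J2: z=[-0.9511, 0.3090, 0.0000] o=[0.0371, 0.1141, 0.4800] → [-0.1901, -0.5849, 0.3011, -0.9511, 0.3090, 0.0000]
J3: z=[0.2649, 0.8152, -0.5150] o=[-0.2107, -0.2278, -0.1886] → [0.0202, -0.2540, -0.3917, 0.2649, 0.8152, -0.5150]
J4: z=[0.9634, -0.2470, 0.1045] o=[-0.1765, -0.2487, -0.5535] → [-0.1008, -0.3581, 0.0828, 0.9634, -0.2470, 0.1045]
J5: z=[0.1006, 0.6938, 0.7131] o=[0.2915, -0.5241, -0.3516] → [-0.0286, -0.0478, 0.0506, 0.1006, 0.6938, 0.7131]
J6: z=[-0.3803, -0.6355, 0.6719] o=[0.5803, -0.4697, -0.1367] → [-0.1330, -0.2179, -0.2814, -0.3803, -0.6355, 0.6719]
q̇ = J⁺·V = [-0.3460, 0.1450, -0.6750, -0.0960, -0.8990, 0.2760]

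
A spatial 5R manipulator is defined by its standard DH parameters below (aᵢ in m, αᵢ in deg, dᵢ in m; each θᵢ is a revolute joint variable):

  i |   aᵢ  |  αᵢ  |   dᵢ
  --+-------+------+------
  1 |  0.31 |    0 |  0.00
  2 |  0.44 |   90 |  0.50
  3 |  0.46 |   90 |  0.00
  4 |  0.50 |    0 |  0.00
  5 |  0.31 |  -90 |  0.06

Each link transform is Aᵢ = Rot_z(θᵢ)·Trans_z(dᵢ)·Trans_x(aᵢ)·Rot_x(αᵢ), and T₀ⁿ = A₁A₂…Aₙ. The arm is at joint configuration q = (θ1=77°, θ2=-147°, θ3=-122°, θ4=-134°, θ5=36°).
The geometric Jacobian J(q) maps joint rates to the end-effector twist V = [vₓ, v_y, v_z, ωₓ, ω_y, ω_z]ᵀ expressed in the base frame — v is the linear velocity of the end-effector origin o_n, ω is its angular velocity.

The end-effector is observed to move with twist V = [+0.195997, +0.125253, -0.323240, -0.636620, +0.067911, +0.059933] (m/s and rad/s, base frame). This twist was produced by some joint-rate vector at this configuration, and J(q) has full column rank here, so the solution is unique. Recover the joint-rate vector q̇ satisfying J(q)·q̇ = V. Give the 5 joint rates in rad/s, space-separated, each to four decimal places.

o_n = [0.8167, 0.1990, 0.4728]
J₁: ẑ×o_n = [-0.1990, 0.8167, 0.0000], ω = ẑ
J2: z=[0.0000, 0.0000, 1.0000] o=[0.0697, 0.3021, 0.0000] → [0.1030, 0.7469, -0.0000, 0.0000, 0.0000, 1.0000]
J3: z=[-0.9397, -0.3420, 0.0000] o=[0.2202, -0.1114, 0.5000] → [0.0093, -0.0255, -0.0877, -0.9397, -0.3420, 0.0000]
J4: z=[-0.2900, 0.7969, 0.5299] o=[0.1369, 0.1177, 0.1099] → [0.2461, 0.4655, -0.5654, -0.2900, 0.7969, 0.5299]
J5: z=[-0.2900, 0.7969, 0.5299] o=[0.5378, 0.0677, 0.4044] → [-0.0151, 0.1676, -0.2603, -0.2900, 0.7969, 0.5299]
q̇ = J⁺·V = [-0.1590, 0.0430, 0.5750, 0.6110, -0.2790]

-0.1590 0.0430 0.5750 0.6110 -0.2790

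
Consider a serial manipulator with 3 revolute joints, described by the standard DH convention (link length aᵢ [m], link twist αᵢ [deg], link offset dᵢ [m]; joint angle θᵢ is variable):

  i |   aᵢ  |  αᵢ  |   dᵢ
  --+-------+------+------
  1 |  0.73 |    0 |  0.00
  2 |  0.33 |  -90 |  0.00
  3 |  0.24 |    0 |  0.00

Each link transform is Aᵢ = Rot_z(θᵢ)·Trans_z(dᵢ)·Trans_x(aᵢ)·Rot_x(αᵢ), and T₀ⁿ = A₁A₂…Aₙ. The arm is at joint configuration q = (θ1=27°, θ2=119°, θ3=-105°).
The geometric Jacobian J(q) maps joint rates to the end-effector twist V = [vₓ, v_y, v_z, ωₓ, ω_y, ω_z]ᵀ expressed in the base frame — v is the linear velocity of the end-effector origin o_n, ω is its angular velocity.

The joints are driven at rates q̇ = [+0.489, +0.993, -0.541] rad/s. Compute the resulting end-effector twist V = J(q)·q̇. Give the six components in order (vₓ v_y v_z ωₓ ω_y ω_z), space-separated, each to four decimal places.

o_n = [0.4283, 0.4812, 0.2318]
J₁: ẑ×o_n = [-0.4812, 0.4283, 0.0000], ω = ẑ
J2: z=[0.0000, 0.0000, 1.0000] o=[0.6504, 0.3314, 0.0000] → [-0.1498, -0.2221, 0.0000, 0.0000, 0.0000, 1.0000]
J3: z=[-0.5592, -0.8290, 0.0000] o=[0.3769, 0.5159, 0.0000] → [-0.1922, 0.1296, 0.0621, -0.5592, -0.8290, 0.0000]
V = J·q̇ = [-0.2801, -0.0812, -0.0336, 0.3025, 0.4485, 1.4820]

-0.2801 -0.0812 -0.0336 0.3025 0.4485 1.4820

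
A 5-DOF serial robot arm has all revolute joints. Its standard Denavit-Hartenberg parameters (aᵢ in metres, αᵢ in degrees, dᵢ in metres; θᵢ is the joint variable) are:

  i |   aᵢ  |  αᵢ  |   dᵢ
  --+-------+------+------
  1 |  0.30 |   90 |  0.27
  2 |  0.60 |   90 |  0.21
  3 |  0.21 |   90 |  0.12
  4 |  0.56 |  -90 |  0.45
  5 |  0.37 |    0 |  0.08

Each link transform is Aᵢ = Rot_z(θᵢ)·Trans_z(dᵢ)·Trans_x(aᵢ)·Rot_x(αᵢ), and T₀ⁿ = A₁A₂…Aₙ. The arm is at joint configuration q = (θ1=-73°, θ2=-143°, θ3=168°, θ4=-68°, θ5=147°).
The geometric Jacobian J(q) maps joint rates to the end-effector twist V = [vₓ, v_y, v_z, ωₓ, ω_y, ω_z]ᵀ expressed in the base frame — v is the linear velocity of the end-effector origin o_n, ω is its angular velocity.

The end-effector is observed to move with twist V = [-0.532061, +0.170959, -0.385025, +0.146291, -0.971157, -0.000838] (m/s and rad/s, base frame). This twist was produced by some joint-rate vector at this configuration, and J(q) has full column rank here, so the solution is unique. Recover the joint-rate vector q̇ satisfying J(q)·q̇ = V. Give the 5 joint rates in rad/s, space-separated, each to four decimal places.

-0.1110 0.6500 -0.7870 -0.6700 0.7750

o_n = [-0.4722, -0.2737, 0.0350]
J₁: ẑ×o_n = [0.2737, -0.4722, 0.0000], ω = ẑ
J2: z=[-0.9563, -0.2924, 0.0000] o=[0.0877, -0.2869, 0.2700] → [0.0687, -0.2247, -0.1763, -0.9563, -0.2924, 0.0000]
J3: z=[-0.1760, 0.5755, 0.7986] o=[-0.2532, 0.1100, -0.0911] → [0.3790, -0.1527, 0.1935, -0.1760, 0.5755, 0.7986]
J4: z=[-0.9840, -0.1272, -0.1251] o=[-0.2681, 0.0094, 0.1284] → [-0.0235, -0.0663, 0.2526, -0.9840, -0.1272, -0.1251]
J5: z=[-0.0385, -0.5334, 0.8450] o=[-0.6133, -0.5162, -0.2191] → [-0.3404, 0.1290, 0.0660, -0.0385, -0.5334, 0.8450]
q̇ = J⁺·V = [-0.1110, 0.6500, -0.7870, -0.6700, 0.7750]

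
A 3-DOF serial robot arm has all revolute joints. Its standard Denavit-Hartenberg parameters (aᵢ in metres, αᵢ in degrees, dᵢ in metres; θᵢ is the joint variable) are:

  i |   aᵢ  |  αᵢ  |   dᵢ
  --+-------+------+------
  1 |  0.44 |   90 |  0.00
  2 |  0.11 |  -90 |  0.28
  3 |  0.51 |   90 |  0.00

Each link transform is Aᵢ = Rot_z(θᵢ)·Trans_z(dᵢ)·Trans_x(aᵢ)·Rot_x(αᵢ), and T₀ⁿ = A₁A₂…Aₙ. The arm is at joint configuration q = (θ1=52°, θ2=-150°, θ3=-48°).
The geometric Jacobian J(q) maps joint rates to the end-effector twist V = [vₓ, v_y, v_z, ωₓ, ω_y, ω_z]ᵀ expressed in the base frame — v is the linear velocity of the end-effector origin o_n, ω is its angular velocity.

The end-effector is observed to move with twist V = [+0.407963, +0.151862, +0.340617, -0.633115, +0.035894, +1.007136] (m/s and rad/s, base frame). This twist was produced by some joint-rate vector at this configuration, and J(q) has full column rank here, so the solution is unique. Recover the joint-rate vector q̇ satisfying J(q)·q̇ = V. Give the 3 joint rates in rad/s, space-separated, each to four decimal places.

o_n = [0.5496, -0.3670, -0.2256]
J₁: ẑ×o_n = [0.3670, 0.5496, -0.0000], ω = ẑ
J2: z=[0.7880, -0.6157, 0.0000] o=[0.2709, 0.3467, 0.0000] → [0.1389, 0.1778, -0.3908, 0.7880, -0.6157, 0.0000]
J3: z=[0.3078, 0.3940, -0.8660] o=[0.4329, 0.0993, -0.0550] → [-0.4710, -0.0485, -0.1895, 0.3078, 0.3940, -0.8660]
q̇ = J⁺·V = [0.3810, -0.5210, -0.7230]

0.3810 -0.5210 -0.7230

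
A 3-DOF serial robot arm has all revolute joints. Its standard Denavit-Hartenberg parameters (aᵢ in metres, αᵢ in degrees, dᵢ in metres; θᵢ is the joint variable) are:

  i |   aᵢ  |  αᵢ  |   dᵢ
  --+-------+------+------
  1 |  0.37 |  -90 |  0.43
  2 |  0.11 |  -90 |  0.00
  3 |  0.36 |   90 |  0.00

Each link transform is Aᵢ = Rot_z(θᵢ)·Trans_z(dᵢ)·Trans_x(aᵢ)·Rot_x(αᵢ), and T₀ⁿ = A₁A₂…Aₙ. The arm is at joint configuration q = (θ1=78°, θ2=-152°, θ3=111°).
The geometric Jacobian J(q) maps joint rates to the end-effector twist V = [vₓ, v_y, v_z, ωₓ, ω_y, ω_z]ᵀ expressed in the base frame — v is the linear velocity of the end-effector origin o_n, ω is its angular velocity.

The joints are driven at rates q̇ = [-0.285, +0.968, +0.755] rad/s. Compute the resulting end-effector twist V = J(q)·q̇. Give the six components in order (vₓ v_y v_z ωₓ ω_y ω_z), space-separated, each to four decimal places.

o_n = [0.4092, 0.3085, 0.4211]
J₁: ẑ×o_n = [-0.3085, 0.4092, 0.0000], ω = ẑ
J2: z=[-0.9781, 0.2079, 0.0000] o=[0.0769, 0.3619, 0.4300] → [-0.0019, -0.0087, -0.0168, -0.9781, 0.2079, 0.0000]
J3: z=[0.0976, 0.4592, 0.8829] o=[0.0567, 0.2669, 0.4816] → [-0.0645, 0.3171, -0.1578, 0.0976, 0.4592, 0.8829]
V = J·q̇ = [0.0374, 0.1143, -0.1354, -0.8732, 0.5480, 0.3816]

0.0374 0.1143 -0.1354 -0.8732 0.5480 0.3816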